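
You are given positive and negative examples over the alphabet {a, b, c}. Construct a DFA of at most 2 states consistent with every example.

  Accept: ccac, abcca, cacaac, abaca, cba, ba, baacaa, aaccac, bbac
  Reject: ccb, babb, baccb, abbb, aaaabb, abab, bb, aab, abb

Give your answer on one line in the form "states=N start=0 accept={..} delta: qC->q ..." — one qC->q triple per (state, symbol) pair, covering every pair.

states=2 start=0 accept={0} delta: 0a->0 0b->1 0c->0 1a->0 1b->1 1c->0

Grow the machine one transition at a time. Run the examples from 0; the earliest place one falls off (shortest prefix, ties alphabetical) gets sent to the lowest-numbered state that keeps every Accept/Reject pair distinguishable — a pair clashes when both reach the same state with identical unread suffix — and to a fresh state only if none does.
a: 0a undefined. 0a->0: ok.
b: 0b undefined. 0b->0: no, ba/babb meet in 0. Open state 1: 0b->1.
c: 0c undefined. 0c->0: ok.
ba: 1a undefined. 1a->0: ok.
bb: 1b undefined. 1b->0: no, ccac/babb meet in 0. 1b->1: ok.
abc: 1c undefined. 1c->0: ok.
All examples now run through 2 states with every (state, symbol) defined. Accept strings end in {0}, Reject strings end in {1}; accept={0}.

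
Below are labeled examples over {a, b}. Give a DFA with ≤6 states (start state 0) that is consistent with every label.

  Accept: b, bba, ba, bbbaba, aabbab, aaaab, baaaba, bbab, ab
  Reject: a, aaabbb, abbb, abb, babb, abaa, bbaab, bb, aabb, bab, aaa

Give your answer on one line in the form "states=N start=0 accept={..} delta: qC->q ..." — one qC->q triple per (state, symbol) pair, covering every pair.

State merging on the prefix tree: take the shortest (then alphabetical) example prefix whose next move is undefined and point that move at state 0, else 1, else 2, ...; a target is out if some Accept/Reject pair would then sit in one state with the same input left (inseparable). If every existing state is out, open a new one.
a: 0a undefined. 0a->0: ok.
b: 0b undefined. 0b->0: no, b/a meet in 0. Open state 1: 0b->1.
ba: 1a undefined. 1a->0: no, b/bab meet in 1. 1a->1: no, b/abaa meet in 1. Open state 2: 1a->2.
bb: 1b undefined. 1b->0: no, b/aaabbb meet in 1. 1b->1: no, b/aaabbb meet in 1. 1b->2: no, bba/abaa meet in 2 with "a" left. Open state 3: 1b->3.
baa: 2a undefined. 2a->0: ok.
bab: 2b undefined. 2b->0: no, b/babb meet in 1. 2b->1: no, b/bab meet in 1. 2b->2: no, ba/babb meet in 2. 2b->3: ok.
bba: 3a undefined. 3a->0: no, b/bbaab meet in 1. 3a->1: no, aabbab/abb meet in 3. 3a->2: no, b/bbaab meet in 1. 3a->3: no, bba/abb meet in 3. Open state 4: 3a->4.
bbb: 3b undefined. 3b->0: ok.
bbaa: 4a undefined. 4a->0: no, b/bbaab meet in 1. 4a->1: ok.
bbab: 4b undefined. 4b->0: no, aabbab/a meet in 0. 4b->1: ok.
All examples now run through 5 states with every (state, symbol) defined. Accept strings end in {1,2,4}, Reject strings end in {0,3}; accept={1,2,4}.

states=5 start=0 accept={1,2,4} delta: 0a->0 0b->1 1a->2 1b->3 2a->0 2b->3 3a->4 3b->0 4a->1 4b->1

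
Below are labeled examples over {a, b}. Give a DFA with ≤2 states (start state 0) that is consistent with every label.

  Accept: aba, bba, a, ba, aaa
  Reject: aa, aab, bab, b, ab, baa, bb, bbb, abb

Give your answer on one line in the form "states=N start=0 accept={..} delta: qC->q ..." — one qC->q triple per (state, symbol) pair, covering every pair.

Grow the machine one transition at a time. Run the examples from 0; the earliest place one falls off (shortest prefix, ties alphabetical) gets sent to the lowest-numbered state that keeps every Accept/Reject pair distinguishable — a pair clashes when both reach the same state with identical unread suffix — and to a fresh state only if none does.
a: 0a undefined. 0a->0: no, a/aa meet in 0. Open state 1: 0a->1.
b: 0b undefined. 0b->0: ok.
aa: 1a undefined. 1a->0: ok.
ab: 1b undefined. 1b->0: ok.
All examples now run through 2 states with every (state, symbol) defined. Accept strings end in {1}, Reject strings end in {0}; accept={1}.

states=2 start=0 accept={1} delta: 0a->1 0b->0 1a->0 1b->0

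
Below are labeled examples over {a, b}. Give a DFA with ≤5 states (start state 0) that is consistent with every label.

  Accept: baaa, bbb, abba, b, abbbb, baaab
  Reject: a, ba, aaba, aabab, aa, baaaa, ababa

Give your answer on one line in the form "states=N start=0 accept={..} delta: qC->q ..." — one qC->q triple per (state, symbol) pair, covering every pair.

Grow the machine one transition at a time. Run the examples from 0; the earliest place one falls off (shortest prefix, ties alphabetical) gets sent to the lowest-numbered state that keeps every Accept/Reject pair distinguishable — a pair clashes when both reach the same state with identical unread suffix — and to a fresh state only if none does.
a: 0a undefined. 0a->0: ok.
b: 0b undefined. 0b->0: no, baaa/a meet in 0. Open state 1: 0b->1.
ba: 1a undefined. 1a->0: no, baaa/a meet in 0. 1a->1: no, baaa/ba meet in 1. Open state 2: 1a->2.
bb: 1b undefined. 1b->0: no, abba/a meet in 0. 1b->1: no, abba/ba meet in 2. 1b->2: no, bbb/aabab meet in 2 with "b" left. Open state 3: 1b->3.
baa: 2a undefined. 2a->0: no, baaa/a meet in 0. 2a->1: no, baaa/ba meet in 2. 2a->2: no, baaa/ba meet in 2. 2a->3: ok.
bbb: 3b undefined. 3b->0: no, bbb/a meet in 0. 3b->1: ok.
abab: 2b undefined. 2b->0: ok.
abba: 3a undefined. 3a->0: no, baaa/a meet in 0. 3a->1: ok.
All examples now run through 4 states with every (state, symbol) defined. Accept strings end in {1,3}, Reject strings end in {0,2}; accept={1,3}.

states=4 start=0 accept={1,3} delta: 0a->0 0b->1 1a->2 1b->3 2a->3 2b->0 3a->1 3b->1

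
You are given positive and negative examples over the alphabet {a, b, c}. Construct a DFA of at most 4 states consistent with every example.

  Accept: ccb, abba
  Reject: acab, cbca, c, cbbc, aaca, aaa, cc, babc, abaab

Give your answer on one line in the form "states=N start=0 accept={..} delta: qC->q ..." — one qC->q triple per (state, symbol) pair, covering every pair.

states=3 start=0 accept={2} delta: 0a->0 0b->1 0c->1 1a->0 1b->2 1c->1 2a->2 2b->0 2c->0

Fold the examples into a partial DFA from state 0: repeatedly fix the first undefined (state, symbol) met by the shortest-then-alphabetical prefix, trying targets in increasing order and rejecting any under which an Accept and a Reject string meet in one state with the same remainder; add a state when all current targets are rejected. Accepting states are where Accept strings end.
a: 0a undefined. 0a->0: ok.
b: 0b undefined. 0b->0: no, abba/aaa meet in 0. Open state 1: 0b->1.
c: 0c undefined. 0c->0: no, ccb/acab meet in 1. 0c->1: ok.
ba: 1a undefined. 1a->0: ok.
cb: 1b undefined. 1b->0: no, abba/cbca meet in 0. 1b->1: no, abba/aaca meet in 0. Open state 2: 1b->2.
cc: 1c undefined. 1c->0: no, ccb/acab meet in 1. 1c->1: ok.
cbb: 2b undefined. 2b->0: ok.
cbc: 2c undefined. 2c->0: ok.
abba: 2a undefined. 2a->0: no, abba/cbca meet in 0. 2a->1: no, abba/acab meet in 1. 2a->2: ok.
All examples now run through 3 states with every (state, symbol) defined. Accept strings end in {2}, Reject strings end in {0,1}; accept={2}.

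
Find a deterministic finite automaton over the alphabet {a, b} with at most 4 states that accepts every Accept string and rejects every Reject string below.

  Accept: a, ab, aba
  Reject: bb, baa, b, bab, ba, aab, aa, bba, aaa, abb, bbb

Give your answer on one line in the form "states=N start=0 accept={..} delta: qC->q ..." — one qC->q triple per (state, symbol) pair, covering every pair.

states=3 start=0 accept={0,1} delta: 0a->1 0b->2 1a->2 1b->0 2a->2 2b->2

Grow the machine one transition at a time. Run the examples from 0; the earliest place one falls off (shortest prefix, ties alphabetical) gets sent to the lowest-numbered state that keeps every Accept/Reject pair distinguishable — a pair clashes when both reach the same state with identical unread suffix — and to a fresh state only if none does.
a: 0a undefined. 0a->0: no, a/aa meet in 0. Open state 1: 0a->1.
b: 0b undefined. 0b->0: no, a/ba meet in 1. 0b->1: no, a/b meet in 1. Open state 2: 0b->2.
aa: 1a undefined. 1a->0: no, a/aaa meet in 1. 1a->1: no, a/aa meet in 1. 1a->2: ok.
ab: 1b undefined. 1b->0: ok.
ba: 2a undefined. 2a->0: no, a/baa meet in 1. 2a->1: no, a/ba meet in 1. 2a->2: ok.
bb: 2b undefined. 2b->0: no, a/bba meet in 1. 2b->1: no, a/bb meet in 1. 2b->2: ok.
All examples now run through 3 states with every (state, symbol) defined. Accept strings end in {0,1}, Reject strings end in {2}; accept={0,1}.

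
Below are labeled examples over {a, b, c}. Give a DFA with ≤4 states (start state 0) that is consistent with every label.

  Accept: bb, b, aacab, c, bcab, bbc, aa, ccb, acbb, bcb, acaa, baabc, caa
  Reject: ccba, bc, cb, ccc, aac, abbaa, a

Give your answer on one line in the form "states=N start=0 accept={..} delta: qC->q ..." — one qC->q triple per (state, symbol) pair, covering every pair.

states=4 start=0 accept={0,2,3} delta: 0a->1 0b->2 0c->3 1a->2 1b->0 1c->0 2a->0 2b->0 2c->1 3a->1 3b->1 3c->2

Fold the examples into a partial DFA from state 0: repeatedly fix the first undefined (state, symbol) met by the shortest-then-alphabetical prefix, trying targets in increasing order and rejecting any under which an Accept and a Reject string meet in one state with the same remainder; add a state when all current targets are rejected. Accepting states are where Accept strings end.
a: 0a undefined. 0a->0: no, c/aac meet in 0 with "c" left. Open state 1: 0a->1.
b: 0b undefined. 0b->0: no, c/bc meet in 0 with "c" left. 0b->1: no, b/a meet in 1. Open state 2: 0b->2.
c: 0c undefined. 0c->0: no, b/cb meet in 2. 0c->1: no, c/a meet in 1. 0c->2: no, bb/cb meet in 2 with "b" left. Open state 3: 0c->3.
aa: 1a undefined. 1a->0: no, c/aac meet in 3. 1a->1: no, aa/a meet in 1. 1a->2: ok.
ab: 1b undefined. 1b->0: ok.
ac: 1c undefined. 1c->0: ok.
ba: 2a undefined. 2a->0: ok.
bb: 2b undefined. 2b->0: ok.
bc: 2c undefined. 2c->0: no, bb/bc meet in 0. 2c->1: ok.
ca: 3a undefined. 3a->0: no, caa/bc meet in 1. 3a->1: ok.
cb: 3b undefined. 3b->0: no, bb/cb meet in 0. 3b->1: ok.
cc: 3c undefined. 3c->0: no, bb/ccba meet in 0. 3c->1: no, bb/ccc meet in 0. 3c->2: ok.
All examples now run through 4 states with every (state, symbol) defined. Accept strings end in {0,2,3}, Reject strings end in {1}; accept={0,2,3}.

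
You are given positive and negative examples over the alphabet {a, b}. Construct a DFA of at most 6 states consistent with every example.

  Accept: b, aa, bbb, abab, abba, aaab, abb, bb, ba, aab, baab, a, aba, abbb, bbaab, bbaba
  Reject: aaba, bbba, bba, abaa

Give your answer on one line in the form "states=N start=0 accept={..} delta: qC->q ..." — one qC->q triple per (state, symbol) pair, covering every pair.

Grow the machine one transition at a time. Run the examples from 0; the earliest place one falls off (shortest prefix, ties alphabetical) gets sent to the lowest-numbered state that keeps every Accept/Reject pair distinguishable — a pair clashes when both reach the same state with identical unread suffix — and to a fresh state only if none does.
a: 0a undefined. 0a->0: no, abba/bba meet in 0 with "bba" left. Open state 1: 0a->1.
b: 0b undefined. 0b->0: no, ba/bbba meet in 1. 0b->1: no, abba/bbba meet in 1 with "bba" left. Open state 2: 0b->2.
aa: 1a undefined. 1a->0: no, ba/aaba meet in 2 with "a" left. 1a->1: no, aba/aaba meet in 1 with "ba" left. 1a->2: ok.
ab: 1b undefined. 1b->0: no, b/abaa meet in 2. 1b->1: no, ba/abaa meet in 2 with "a" left. 1b->2: no, abba/aaba meet in 2 with "ba" left. Open state 3: 1b->3.
ba: 2a undefined. 2a->0: ok.
bb: 2b undefined. 2b->0: no, bb/bbba meet in 0. 2b->1: no, b/aaba meet in 2. 2b->2: no, ba/aaba meet in 0. 2b->3: no, abba/bbba meet in 3 with "ba" left. Open state 4: 2b->4.
aba: 3a undefined. 3a->0: no, a/abaa meet in 1. 3a->1: no, b/abaa meet in 2. 3a->2: no, ba/abaa meet in 0. 3a->3: no, baab/abaa meet in 3. 3a->4: ok.
abb: 3b undefined. 3b->0: ok.
bba: 4a undefined. 4a->0: no, abb/aaba meet in 0. 4a->1: no, abba/aaba meet in 1. 4a->2: no, b/aaba meet in 2. 4a->3: no, baab/aaba meet in 3. 4a->4: no, bb/aaba meet in 4. Open state 5: 4a->5.
bbb: 4b undefined. 4b->0: no, abba/bbba meet in 1. 4b->1: no, b/bbba meet in 2. 4b->2: no, abb/bbba meet in 0. 4b->3: no, bb/bbba meet in 4. 4b->4: ok.
bbaa: 5a undefined. 5a->0: ok.
bbab: 5b undefined. 5b->0: ok.
All examples now run through 6 states with every (state, symbol) defined. Accept strings end in {0,1,2,3,4}, Reject strings end in {5}; accept={0,1,2,3,4}.

states=6 start=0 accept={0,1,2,3,4} delta: 0a->1 0b->2 1a->2 1b->3 2a->0 2b->4 3a->4 3b->0 4a->5 4b->4 5a->0 5b->0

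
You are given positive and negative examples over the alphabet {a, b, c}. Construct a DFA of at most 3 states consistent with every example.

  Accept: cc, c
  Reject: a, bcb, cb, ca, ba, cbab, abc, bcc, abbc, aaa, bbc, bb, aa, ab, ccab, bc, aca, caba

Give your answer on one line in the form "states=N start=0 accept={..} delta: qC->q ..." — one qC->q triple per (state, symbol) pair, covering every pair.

Fold the examples into a partial DFA from state 0: repeatedly fix the first undefined (state, symbol) met by the shortest-then-alphabetical prefix, trying targets in increasing order and rejecting any under which an Accept and a Reject string meet in one state with the same remainder; add a state when all current targets are rejected. Accepting states are where Accept strings end.
a: 0a undefined. 0a->0: ok.
b: 0b undefined. 0b->0: no, cc/bcc meet in 0 with "cc" left. Open state 1: 0b->1.
c: 0c undefined. 0c->0: no, cc/a meet in 0. 0c->1: no, cc/abc meet in 1 with "c" left. Open state 2: 0c->2.
ba: 1a undefined. 1a->0: ok.
bb: 1b undefined. 1b->0: no, c/abbc meet in 2. 1b->1: ok.
bc: 1c undefined. 1c->0: no, c/bcc meet in 2. 1c->1: ok.
ca: 2a undefined. 2a->0: ok.
cb: 2b undefined. 2b->0: ok.
cc: 2c undefined. 2c->0: no, cc/a meet in 0. 2c->1: no, cc/bcb meet in 1. 2c->2: ok.
All examples now run through 3 states with every (state, symbol) defined. Accept strings end in {2}, Reject strings end in {0,1}; accept={2}.

states=3 start=0 accept={2} delta: 0a->0 0b->1 0c->2 1a->0 1b->1 1c->1 2a->0 2b->0 2c->2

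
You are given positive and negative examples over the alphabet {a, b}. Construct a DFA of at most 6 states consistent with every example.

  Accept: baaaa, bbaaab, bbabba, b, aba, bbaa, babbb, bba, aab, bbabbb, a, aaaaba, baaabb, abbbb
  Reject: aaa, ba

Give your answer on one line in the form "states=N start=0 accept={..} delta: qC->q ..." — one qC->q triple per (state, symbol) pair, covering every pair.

states=5 start=0 accept={1,4} delta: 0a->1 0b->1 1a->2 1b->3 2a->3 2b->1 3a->4 3b->1 4a->1 4b->4

Grow the machine one transition at a time. Run the examples from 0; the earliest place one falls off (shortest prefix, ties alphabetical) gets sent to the lowest-numbered state that keeps every Accept/Reject pair distinguishable — a pair clashes when both reach the same state with identical unread suffix — and to a fresh state only if none does.
a: 0a undefined. 0a->0: no, aba/ba meet in 0 with "ba" left. Open state 1: 0a->1.
b: 0b undefined. 0b->0: no, bba/ba meet in 1. 0b->1: ok.
aa: 1a undefined. 1a->0: no, baaaa/aaa meet in 1. 1a->1: no, baaaa/aaa meet in 1. Open state 2: 1a->2.
ab: 1b undefined. 1b->0: no, bbabba/ba meet in 2. 1b->1: no, aba/ba meet in 2. 1b->2: no, aba/aaa meet in 2 with "a" left. Open state 3: 1b->3.
aaa: 2a undefined. 2a->0: no, baaaa/ba meet in 2. 2a->1: no, baaaa/aaa meet in 1. 2a->2: no, baaaa/aaa meet in 2. 2a->3: ok.
aab: 2b undefined. 2b->0: no, babbb/aaa meet in 3. 2b->1: ok.
aba: 3a undefined. 3a->0: no, aaaaba/ba meet in 2. 3a->1: no, baaaa/ba meet in 2. 3a->2: no, baaaa/aaa meet in 3. 3a->3: no, baaaa/aaa meet in 3. Open state 4: 3a->4.
abb: 3b undefined. 3b->0: no, abbbb/aaa meet in 3. 3b->1: ok.
bbaa: 4a undefined. 4a->0: no, bbaaab/aaa meet in 3. 4a->1: ok.
bbab: 4b undefined. 4b->0: no, bbabba/ba meet in 2. 4b->1: no, aaaaba/ba meet in 2. 4b->2: no, bbabba/ba meet in 2. 4b->3: no, bbabba/ba meet in 2. 4b->4: ok.
All examples now run through 5 states with every (state, symbol) defined. Accept strings end in {1,4}, Reject strings end in {2,3}; accept={1,4}.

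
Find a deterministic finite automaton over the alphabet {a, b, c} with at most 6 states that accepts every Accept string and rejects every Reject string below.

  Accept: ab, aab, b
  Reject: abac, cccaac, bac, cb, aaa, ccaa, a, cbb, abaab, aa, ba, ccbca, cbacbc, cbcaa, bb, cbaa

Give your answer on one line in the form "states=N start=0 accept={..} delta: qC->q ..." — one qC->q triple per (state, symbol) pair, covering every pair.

Grow the machine one transition at a time. Run the examples from 0; the earliest place one falls off (shortest prefix, ties alphabetical) gets sent to the lowest-numbered state that keeps every Accept/Reject pair distinguishable — a pair clashes when both reach the same state with identical unread suffix — and to a fresh state only if none does.
a: 0a undefined. 0a->0: ok.
b: 0b undefined. 0b->0: no, ab/aaa meet in 0. Open state 1: 0b->1.
c: 0c undefined. 0c->0: no, ab/cb meet in 1. 0c->1: ok.
ba: 1a undefined. 1a->0: no, ab/abac meet in 1. 1a->1: no, ab/ba meet in 1. Open state 2: 1a->2.
bb: 1b undefined. 1b->0: no, ab/cbb meet in 1. 1b->1: no, ab/cb meet in 1. 1b->2: ok.
cc: 1c undefined. 1c->0: ok.
bac: 2c undefined. 2c->0: ok.
cba: 2a undefined. 2a->0: no, ab/cccaac meet in 1. 2a->1: ok.
cbb: 2b undefined. 2b->0: ok.
All examples now run through 3 states with every (state, symbol) defined. Accept strings end in {1}, Reject strings end in {0,2}; accept={1}.

states=3 start=0 accept={1} delta: 0a->0 0b->1 0c->1 1a->2 1b->2 1c->0 2a->1 2b->0 2c->0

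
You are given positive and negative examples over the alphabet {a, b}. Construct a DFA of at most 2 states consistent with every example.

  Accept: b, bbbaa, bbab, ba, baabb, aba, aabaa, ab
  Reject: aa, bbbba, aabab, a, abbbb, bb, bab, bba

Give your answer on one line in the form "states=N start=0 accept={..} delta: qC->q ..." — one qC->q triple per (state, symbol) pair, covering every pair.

states=2 start=0 accept={1} delta: 0a->0 0b->1 1a->1 1b->0

Fold the examples into a partial DFA from state 0: repeatedly fix the first undefined (state, symbol) met by the shortest-then-alphabetical prefix, trying targets in increasing order and rejecting any under which an Accept and a Reject string meet in one state with the same remainder; add a state when all current targets are rejected. Accepting states are where Accept strings end.
a: 0a undefined. 0a->0: ok.
b: 0b undefined. 0b->0: no, b/aa meet in 0. Open state 1: 0b->1.
ba: 1a undefined. 1a->0: no, b/aabab meet in 1. 1a->1: ok.
bb: 1b undefined. 1b->0: ok.
All examples now run through 2 states with every (state, symbol) defined. Accept strings end in {1}, Reject strings end in {0}; accept={1}.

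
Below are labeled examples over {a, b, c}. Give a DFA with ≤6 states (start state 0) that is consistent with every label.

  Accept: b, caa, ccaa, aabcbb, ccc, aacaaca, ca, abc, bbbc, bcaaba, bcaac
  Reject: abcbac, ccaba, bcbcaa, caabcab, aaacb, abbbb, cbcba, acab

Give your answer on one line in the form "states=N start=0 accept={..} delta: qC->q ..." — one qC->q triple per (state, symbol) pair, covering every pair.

Grow the machine one transition at a time. Run the examples from 0; the earliest place one falls off (shortest prefix, ties alphabetical) gets sent to the lowest-numbered state that keeps every Accept/Reject pair distinguishable — a pair clashes when both reach the same state with identical unread suffix — and to a fresh state only if none does.
a: 0a undefined. 0a->0: ok.
b: 0b undefined. 0b->0: no, b/abbbb meet in 0. Open state 1: 0b->1.
c: 0c undefined. 0c->0: no, b/aaacb meet in 1. 0c->1: ok.
bb: 1b undefined. 1b->0: ok.
bc: 1c undefined. 1c->0: no, ccaa/bcbcaa meet in 0. 1c->1: no, b/abcbac meet in 1. Open state 2: 1c->2.
ca: 1a undefined. 1a->0: no, b/acab meet in 1. 1a->1: ok.
bca: 2a undefined. 2a->0: no, b/ccaba meet in 1. 2a->1: no, bcaaba/ccaba meet in 0. 2a->2: no, bcaaba/ccaba meet in 2 with "ba" left. Open state 3: 2a->3.
bcb: 2b undefined. 2b->0: no, b/abcbac meet in 1. 2b->1: no, ccaa/bcbcaa meet in 3 with "a" left. 2b->2: ok.
ccc: 2c undefined. 2c->0: no, ccc/bcbcaa meet in 0. 2c->1: no, b/bcbcaa meet in 1. 2c->2: no, ccaa/bcbcaa meet in 3 with "a" left. 2c->3: ok.
bcaa: 3a undefined. 3a->0: no, ccaa/bcbcaa meet in 0. 3a->1: no, b/bcbcaa meet in 1. 3a->2: no, ccc/bcbcaa meet in 3. 3a->3: no, ccaa/bcbcaa meet in 3. Open state 4: 3a->4.
ccab: 3b undefined. 3b->0: ok.
bcaab: 4b undefined. 4b->0: no, bcaaba/ccaba meet in 0. 4b->1: ok.
bcaac: 4c undefined. 4c->0: no, bcaac/ccaba meet in 0. 4c->1: ok.
abcbac: 3c undefined. 3c->0: ok.
bcbcaa: 4a undefined. 4a->0: ok.
All examples now run through 5 states with every (state, symbol) defined. Accept strings end in {1,2,3,4}, Reject strings end in {0}; accept={1,2,3,4}.

states=5 start=0 accept={1,2,3,4} delta: 0a->0 0b->1 0c->1 1a->1 1b->0 1c->2 2a->3 2b->2 2c->3 3a->4 3b->0 3c->0 4a->0 4b->1 4c->1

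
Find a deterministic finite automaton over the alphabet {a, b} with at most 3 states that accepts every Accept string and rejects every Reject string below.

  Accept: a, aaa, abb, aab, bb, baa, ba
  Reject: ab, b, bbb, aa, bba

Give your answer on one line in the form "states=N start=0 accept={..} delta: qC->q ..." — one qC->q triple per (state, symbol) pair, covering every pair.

State merging on the prefix tree: take the shortest (then alphabetical) example prefix whose next move is undefined and point that move at state 0, else 1, else 2, ...; a target is out if some Accept/Reject pair would then sit in one state with the same input left (inseparable). If every existing state is out, open a new one.
a: 0a undefined. 0a->0: no, a/aa meet in 0. Open state 1: 0a->1.
b: 0b undefined. 0b->0: no, a/bba meet in 1. 0b->1: no, a/b meet in 1. Open state 2: 0b->2.
aa: 1a undefined. 1a->0: no, aab/b meet in 2. 1a->1: no, a/aa meet in 1. 1a->2: ok.
ab: 1b undefined. 1b->0: no, abb/b meet in 2. 1b->1: no, a/ab meet in 1. 1b->2: ok.
ba: 2a undefined. 2a->0: ok.
bb: 2b undefined. 2b->0: no, a/bba meet in 1. 2b->1: ok.
All examples now run through 3 states with every (state, symbol) defined. Accept strings end in {0,1}, Reject strings end in {2}; accept={0,1}.

states=3 start=0 accept={0,1} delta: 0a->1 0b->2 1a->2 1b->2 2a->0 2b->1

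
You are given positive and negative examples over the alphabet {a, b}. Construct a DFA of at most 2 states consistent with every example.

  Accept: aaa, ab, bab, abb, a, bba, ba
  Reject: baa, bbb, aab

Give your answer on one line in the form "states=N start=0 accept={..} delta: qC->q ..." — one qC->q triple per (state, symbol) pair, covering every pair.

Fold the examples into a partial DFA from state 0: repeatedly fix the first undefined (state, symbol) met by the shortest-then-alphabetical prefix, trying targets in increasing order and rejecting any under which an Accept and a Reject string meet in one state with the same remainder; add a state when all current targets are rejected. Accepting states are where Accept strings end.
a: 0a undefined. 0a->0: no, ab/aab meet in 0 with "b" left. Open state 1: 0a->1.
b: 0b undefined. 0b->0: ok.
aa: 1a undefined. 1a->0: ok.
ab: 1b undefined. 1b->0: no, ab/baa meet in 0. 1b->1: ok.
All examples now run through 2 states with every (state, symbol) defined. Accept strings end in {1}, Reject strings end in {0}; accept={1}.

states=2 start=0 accept={1} delta: 0a->1 0b->0 1a->0 1b->1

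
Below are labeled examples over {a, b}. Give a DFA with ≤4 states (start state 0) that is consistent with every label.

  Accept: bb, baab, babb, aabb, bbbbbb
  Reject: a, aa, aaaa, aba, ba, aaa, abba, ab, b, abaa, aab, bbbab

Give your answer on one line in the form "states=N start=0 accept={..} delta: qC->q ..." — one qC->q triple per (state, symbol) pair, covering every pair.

Fold the examples into a partial DFA from state 0: repeatedly fix the first undefined (state, symbol) met by the shortest-then-alphabetical prefix, trying targets in increasing order and rejecting any under which an Accept and a Reject string meet in one state with the same remainder; add a state when all current targets are rejected. Accepting states are where Accept strings end.
a: 0a undefined. 0a->0: ok.
b: 0b undefined. 0b->0: no, bb/a meet in 0. Open state 1: 0b->1.
ba: 1a undefined. 1a->0: no, baab/ab meet in 1. 1a->1: ok.
bb: 1b undefined. 1b->0: no, bb/a meet in 0. 1b->1: no, bb/aba meet in 1. Open state 2: 1b->2.
bbb: 2b undefined. 2b->0: no, babb/a meet in 0. 2b->1: no, bb/bbbab meet in 2. 2b->2: ok.
abba: 2a undefined. 2a->0: ok.
All examples now run through 3 states with every (state, symbol) defined. Accept strings end in {2}, Reject strings end in {0,1}; accept={2}.

states=3 start=0 accept={2} delta: 0a->0 0b->1 1a->1 1b->2 2a->0 2b->2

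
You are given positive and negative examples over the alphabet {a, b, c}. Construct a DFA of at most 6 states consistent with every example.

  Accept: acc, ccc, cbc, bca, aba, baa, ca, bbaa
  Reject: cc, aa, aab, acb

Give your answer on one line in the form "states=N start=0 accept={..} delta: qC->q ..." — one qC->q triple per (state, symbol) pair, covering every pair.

Grow the machine one transition at a time. Run the examples from 0; the earliest place one falls off (shortest prefix, ties alphabetical) gets sent to the lowest-numbered state that keeps every Accept/Reject pair distinguishable — a pair clashes when both reach the same state with identical unread suffix — and to a fresh state only if none does.
a: 0a undefined. 0a->0: no, acc/cc meet in 0 with "cc" left. Open state 1: 0a->1.
b: 0b undefined. 0b->0: no, baa/aa meet in 1 with "a" left. 0b->1: ok.
c: 0c undefined. 0c->0: no, ccc/cc meet in 0. 0c->1: no, ca/aa meet in 1 with "a" left. Open state 2: 0c->2.
aa: 1a undefined. 1a->0: no, baa/aab meet in 1. 1a->1: no, baa/aa meet in 1. 1a->2: ok.
ab: 1b undefined. 1b->0: no, bbaa/aa meet in 2. 1b->1: no, aba/aa meet in 2. 1b->2: ok.
ac: 1c undefined. 1c->0: no, acc/aa meet in 2. 1c->1: no, bca/aa meet in 2. 1c->2: no, acc/cc meet in 2 with "c" left. Open state 3: 1c->3.
ca: 2a undefined. 2a->0: ok.
cb: 2b undefined. 2b->0: no, cbc/aa meet in 2. 2b->1: no, bbaa/aab meet in 1. 2b->2: no, cbc/cc meet in 2 with "c" left. 2b->3: ok.
cc: 2c undefined. 2c->0: no, ccc/aa meet in 2. 2c->1: no, ccc/aab meet in 3. 2c->2: no, ccc/cc meet in 2. 2c->3: ok.
acb: 3b undefined. 3b->0: no, aba/acb meet in 0. 3b->1: no, bbaa/acb meet in 1. 3b->2: ok.
acc: 3c undefined. 3c->0: ok.
bca: 3a undefined. 3a->0: ok.
All examples now run through 4 states with every (state, symbol) defined. Accept strings end in {0,1}, Reject strings end in {2,3}; accept={0,1}.

states=4 start=0 accept={0,1} delta: 0a->1 0b->1 0c->2 1a->2 1b->2 1c->3 2a->0 2b->3 2c->3 3a->0 3b->2 3c->0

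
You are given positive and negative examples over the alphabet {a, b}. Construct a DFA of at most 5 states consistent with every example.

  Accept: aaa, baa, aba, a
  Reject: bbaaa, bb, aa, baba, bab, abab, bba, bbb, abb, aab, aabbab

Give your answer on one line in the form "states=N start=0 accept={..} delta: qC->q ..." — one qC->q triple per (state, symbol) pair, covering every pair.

states=3 start=0 accept={1} delta: 0a->1 0b->2 1a->0 1b->0 2a->0 2b->2

Fold the examples into a partial DFA from state 0: repeatedly fix the first undefined (state, symbol) met by the shortest-then-alphabetical prefix, trying targets in increasing order and rejecting any under which an Accept and a Reject string meet in one state with the same remainder; add a state when all current targets are rejected. Accepting states are where Accept strings end.
a: 0a undefined. 0a->0: no, aaa/aa meet in 0. Open state 1: 0a->1.
b: 0b undefined. 0b->0: no, aaa/bbaaa meet in 1 with "aa" left. 0b->1: no, aba/bba meet in 1 with "ba" left. Open state 2: 0b->2.
aa: 1a undefined. 1a->0: ok.
ab: 1b undefined. 1b->0: ok.
ba: 2a undefined. 2a->0: ok.
bb: 2b undefined. 2b->0: no, aaa/bbaaa meet in 1. 2b->1: no, aaa/bb meet in 1. 2b->2: ok.
All examples now run through 3 states with every (state, symbol) defined. Accept strings end in {1}, Reject strings end in {0,2}; accept={1}.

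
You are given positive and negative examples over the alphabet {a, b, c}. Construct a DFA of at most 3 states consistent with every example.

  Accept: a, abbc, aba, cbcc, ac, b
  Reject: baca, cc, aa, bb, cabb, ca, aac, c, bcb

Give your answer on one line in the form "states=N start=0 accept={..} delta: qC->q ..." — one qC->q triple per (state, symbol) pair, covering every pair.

states=3 start=0 accept={1} delta: 0a->1 0b->1 0c->2 1a->0 1b->0 1c->1 2a->0 2b->1 2c->0

State merging on the prefix tree: take the shortest (then alphabetical) example prefix whose next move is undefined and point that move at state 0, else 1, else 2, ...; a target is out if some Accept/Reject pair would then sit in one state with the same input left (inseparable). If every existing state is out, open a new one.
a: 0a undefined. 0a->0: no, a/aa meet in 0. Open state 1: 0a->1.
b: 0b undefined. 0b->0: no, b/bb meet in 0. 0b->1: ok.
c: 0c undefined. 0c->0: no, a/ca meet in 1. 0c->1: no, a/c meet in 1. Open state 2: 0c->2.
aa: 1a undefined. 1a->0: ok.
ab: 1b undefined. 1b->0: ok.
ac: 1c undefined. 1c->0: no, a/bcb meet in 1. 1c->1: ok.
ca: 2a undefined. 2a->0: ok.
cb: 2b undefined. 2b->0: no, cbcc/cc meet in 2 with "c" left. 2b->1: ok.
cc: 2c undefined. 2c->0: ok.
All examples now run through 3 states with every (state, symbol) defined. Accept strings end in {1}, Reject strings end in {0,2}; accept={1}.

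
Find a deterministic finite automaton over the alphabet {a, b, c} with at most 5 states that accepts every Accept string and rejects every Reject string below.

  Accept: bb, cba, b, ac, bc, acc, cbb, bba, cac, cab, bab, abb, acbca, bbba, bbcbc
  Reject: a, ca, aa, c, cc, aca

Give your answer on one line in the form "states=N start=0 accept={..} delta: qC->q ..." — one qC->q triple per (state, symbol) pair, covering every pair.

states=4 start=0 accept={2,3} delta: 0a->1 0b->2 0c->0 1a->0 1b->2 1c->3 2a->2 2b->2 2c->2 3a->0 3b->2 3c->2

Grow the machine one transition at a time. Run the examples from 0; the earliest place one falls off (shortest prefix, ties alphabetical) gets sent to the lowest-numbered state that keeps every Accept/Reject pair distinguishable — a pair clashes when both reach the same state with identical unread suffix — and to a fresh state only if none does.
a: 0a undefined. 0a->0: no, ac/c meet in 0 with "c" left. Open state 1: 0a->1.
b: 0b undefined. 0b->0: no, bc/c meet in 0 with "c" left. 0b->1: no, b/a meet in 1. Open state 2: 0b->2.
c: 0c undefined. 0c->0: ok.
aa: 1a undefined. 1a->0: ok.
ab: 1b undefined. 1b->0: no, cab/aa meet in 0. 1b->1: no, cab/a meet in 1. 1b->2: ok.
ac: 1c undefined. 1c->0: no, ac/aa meet in 0. 1c->1: no, ac/a meet in 1. 1c->2: no, cba/aca meet in 2 with "a" left. Open state 3: 1c->3.
ba: 2a undefined. 2a->0: no, cba/aa meet in 0. 2a->1: no, cba/a meet in 1. 2a->2: ok.
bb: 2b undefined. 2b->0: no, bb/aa meet in 0. 2b->1: no, bb/a meet in 1. 2b->2: ok.
bc: 2c undefined. 2c->0: no, bc/aa meet in 0. 2c->1: no, bc/a meet in 1. 2c->2: ok.
aca: 3a undefined. 3a->0: ok.
acb: 3b undefined. 3b->0: no, acbca/a meet in 1. 3b->1: no, acbca/aa meet in 0. 3b->2: ok.
acc: 3c undefined. 3c->0: no, acc/aa meet in 0. 3c->1: no, acc/a meet in 1. 3c->2: ok.
All examples now run through 4 states with every (state, symbol) defined. Accept strings end in {2,3}, Reject strings end in {0,1}; accept={2,3}.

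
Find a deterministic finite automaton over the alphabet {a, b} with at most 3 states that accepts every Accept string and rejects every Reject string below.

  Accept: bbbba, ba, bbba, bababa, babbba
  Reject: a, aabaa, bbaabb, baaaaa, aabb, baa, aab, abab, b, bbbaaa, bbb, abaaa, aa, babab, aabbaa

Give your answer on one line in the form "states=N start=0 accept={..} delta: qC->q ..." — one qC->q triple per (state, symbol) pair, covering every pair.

Grow the machine one transition at a time. Run the examples from 0; the earliest place one falls off (shortest prefix, ties alphabetical) gets sent to the lowest-numbered state that keeps every Accept/Reject pair distinguishable — a pair clashes when both reach the same state with identical unread suffix — and to a fresh state only if none does.
a: 0a undefined. 0a->0: ok.
b: 0b undefined. 0b->0: no, bbbba/a meet in 0. Open state 1: 0b->1.
ba: 1a undefined. 1a->0: no, ba/a meet in 0. 1a->1: no, ba/aabaa meet in 1. Open state 2: 1a->2.
bb: 1b undefined. 1b->0: no, bbbba/a meet in 0. 1b->1: ok.
baa: 2a undefined. 2a->0: ok.
bab: 2b undefined. 2b->0: ok.
All examples now run through 3 states with every (state, symbol) defined. Accept strings end in {2}, Reject strings end in {0,1}; accept={2}.

states=3 start=0 accept={2} delta: 0a->0 0b->1 1a->2 1b->1 2a->0 2b->0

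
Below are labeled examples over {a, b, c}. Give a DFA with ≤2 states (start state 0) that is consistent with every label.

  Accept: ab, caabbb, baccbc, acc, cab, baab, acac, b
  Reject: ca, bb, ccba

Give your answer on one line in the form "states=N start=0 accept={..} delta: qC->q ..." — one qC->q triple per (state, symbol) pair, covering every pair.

Fold the examples into a partial DFA from state 0: repeatedly fix the first undefined (state, symbol) met by the shortest-then-alphabetical prefix, trying targets in increasing order and rejecting any under which an Accept and a Reject string meet in one state with the same remainder; add a state when all current targets are rejected. Accepting states are where Accept strings end.
a: 0a undefined. 0a->0: ok.
b: 0b undefined. 0b->0: no, ab/bb meet in 0. Open state 1: 0b->1.
c: 0c undefined. 0c->0: no, acc/ca meet in 0. 0c->1: ok.
ba: 1a undefined. 1a->0: ok.
bb: 1b undefined. 1b->0: ok.
cc: 1c undefined. 1c->0: no, baccbc/ca meet in 0. 1c->1: ok.
All examples now run through 2 states with every (state, symbol) defined. Accept strings end in {1}, Reject strings end in {0}; accept={1}.

states=2 start=0 accept={1} delta: 0a->0 0b->1 0c->1 1a->0 1b->0 1c->1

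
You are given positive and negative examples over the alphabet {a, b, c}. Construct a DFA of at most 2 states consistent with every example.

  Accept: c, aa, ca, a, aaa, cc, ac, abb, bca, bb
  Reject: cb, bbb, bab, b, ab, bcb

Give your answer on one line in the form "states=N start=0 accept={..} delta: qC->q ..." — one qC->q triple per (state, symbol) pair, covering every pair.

Grow the machine one transition at a time. Run the examples from 0; the earliest place one falls off (shortest prefix, ties alphabetical) gets sent to the lowest-numbered state that keeps every Accept/Reject pair distinguishable — a pair clashes when both reach the same state with identical unread suffix — and to a fresh state only if none does.
a: 0a undefined. 0a->0: ok.
b: 0b undefined. 0b->0: no, aa/bbb meet in 0. Open state 1: 0b->1.
c: 0c undefined. 0c->0: ok.
ba: 1a undefined. 1a->0: ok.
bb: 1b undefined. 1b->0: ok.
bc: 1c undefined. 1c->0: ok.
All examples now run through 2 states with every (state, symbol) defined. Accept strings end in {0}, Reject strings end in {1}; accept={0}.

states=2 start=0 accept={0} delta: 0a->0 0b->1 0c->0 1a->0 1b->0 1c->0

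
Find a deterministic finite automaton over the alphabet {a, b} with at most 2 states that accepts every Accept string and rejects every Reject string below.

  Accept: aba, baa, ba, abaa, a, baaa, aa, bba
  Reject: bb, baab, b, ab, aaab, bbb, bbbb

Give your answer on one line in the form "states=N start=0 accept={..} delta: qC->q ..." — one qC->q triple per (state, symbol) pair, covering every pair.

states=2 start=0 accept={0} delta: 0a->0 0b->1 1a->0 1b->1

Grow the machine one transition at a time. Run the examples from 0; the earliest place one falls off (shortest prefix, ties alphabetical) gets sent to the lowest-numbered state that keeps every Accept/Reject pair distinguishable — a pair clashes when both reach the same state with identical unread suffix — and to a fresh state only if none does.
a: 0a undefined. 0a->0: ok.
b: 0b undefined. 0b->0: no, aba/bb meet in 0. Open state 1: 0b->1.
ba: 1a undefined. 1a->0: ok.
bb: 1b undefined. 1b->0: no, aba/bb meet in 0. 1b->1: ok.
All examples now run through 2 states with every (state, symbol) defined. Accept strings end in {0}, Reject strings end in {1}; accept={0}.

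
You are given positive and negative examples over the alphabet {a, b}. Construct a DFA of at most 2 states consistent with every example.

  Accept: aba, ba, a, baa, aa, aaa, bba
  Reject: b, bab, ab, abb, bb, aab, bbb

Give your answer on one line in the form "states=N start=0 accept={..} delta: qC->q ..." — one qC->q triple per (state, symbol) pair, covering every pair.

states=2 start=0 accept={0} delta: 0a->0 0b->1 1a->0 1b->1

Grow the machine one transition at a time. Run the examples from 0; the earliest place one falls off (shortest prefix, ties alphabetical) gets sent to the lowest-numbered state that keeps every Accept/Reject pair distinguishable — a pair clashes when both reach the same state with identical unread suffix — and to a fresh state only if none does.
a: 0a undefined. 0a->0: ok.
b: 0b undefined. 0b->0: no, aba/b meet in 0. Open state 1: 0b->1.
ba: 1a undefined. 1a->0: ok.
bb: 1b undefined. 1b->0: no, aba/abb meet in 0. 1b->1: ok.
All examples now run through 2 states with every (state, symbol) defined. Accept strings end in {0}, Reject strings end in {1}; accept={0}.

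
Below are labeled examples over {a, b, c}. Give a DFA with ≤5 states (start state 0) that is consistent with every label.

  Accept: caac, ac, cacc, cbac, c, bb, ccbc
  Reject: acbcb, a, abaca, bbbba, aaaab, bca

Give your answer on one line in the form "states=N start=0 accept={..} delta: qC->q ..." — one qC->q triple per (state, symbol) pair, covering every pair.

states=3 start=0 accept={2} delta: 0a->0 0b->1 0c->2 1a->0 1b->2 1c->0 2a->0 2b->0 2c->2

Grow the machine one transition at a time. Run the examples from 0; the earliest place one falls off (shortest prefix, ties alphabetical) gets sent to the lowest-numbered state that keeps every Accept/Reject pair distinguishable — a pair clashes when both reach the same state with identical unread suffix — and to a fresh state only if none does.
a: 0a undefined. 0a->0: ok.
b: 0b undefined. 0b->0: no, bb/a meet in 0. Open state 1: 0b->1.
c: 0c undefined. 0c->0: no, caac/a meet in 0. 0c->1: no, ac/aaaab meet in 1. Open state 2: 0c->2.
bb: 1b undefined. 1b->0: no, bb/a meet in 0. 1b->1: no, bb/aaaab meet in 1. 1b->2: ok.
bc: 1c undefined. 1c->0: ok.
ca: 2a undefined. 2a->0: ok.
cb: 2b undefined. 2b->0: ok.
cc: 2c undefined. 2c->0: no, cacc/acbcb meet in 0. 2c->1: no, cacc/aaaab meet in 1. 2c->2: ok.
aba: 1a undefined. 1a->0: ok.
All examples now run through 3 states with every (state, symbol) defined. Accept strings end in {2}, Reject strings end in {0,1}; accept={2}.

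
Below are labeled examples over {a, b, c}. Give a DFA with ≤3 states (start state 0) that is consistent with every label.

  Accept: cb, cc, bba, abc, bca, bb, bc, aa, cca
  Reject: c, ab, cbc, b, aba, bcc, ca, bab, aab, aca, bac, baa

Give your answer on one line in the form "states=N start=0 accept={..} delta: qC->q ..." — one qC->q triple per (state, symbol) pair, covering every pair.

Fold the examples into a partial DFA from state 0: repeatedly fix the first undefined (state, symbol) met by the shortest-then-alphabetical prefix, trying targets in increasing order and rejecting any under which an Accept and a Reject string meet in one state with the same remainder; add a state when all current targets are rejected. Accepting states are where Accept strings end.
a: 0a undefined. 0a->0: ok.
b: 0b undefined. 0b->0: no, cc/bcc meet in 0 with "cc" left. Open state 1: 0b->1.
c: 0c undefined. 0c->0: no, cb/ab meet in 1. 0c->1: ok.
ba: 1a undefined. 1a->0: no, aa/aba meet in 0. 1a->1: no, cb/bab meet in 1 with "b" left. Open state 2: 1a->2.
bb: 1b undefined. 1b->0: ok.
bc: 1c undefined. 1c->0: ok.
baa: 2a undefined. 2a->0: no, cb/baa meet in 0. 2a->1: ok.
bab: 2b undefined. 2b->0: no, cb/bab meet in 0. 2b->1: ok.
bac: 2c undefined. 2c->0: no, cb/bac meet in 0. 2c->1: ok.
All examples now run through 3 states with every (state, symbol) defined. Accept strings end in {0}, Reject strings end in {1,2}; accept={0}.

states=3 start=0 accept={0} delta: 0a->0 0b->1 0c->1 1a->2 1b->0 1c->0 2a->1 2b->1 2c->1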